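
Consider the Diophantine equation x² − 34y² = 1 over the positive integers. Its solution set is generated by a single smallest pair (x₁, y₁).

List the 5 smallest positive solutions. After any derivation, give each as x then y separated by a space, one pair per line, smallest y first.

35 6
2449 420
171395 29394
11995201 2057160
839492675 143971806

[5; 1,4,1,10] for √34; ℓ=4 ⇒ convergent index 3
k=0  a_k=5  p_k/q_k = 5/1
…
k=2  a_k=4  p_k/q_k = 29/5
k=3  a_k=1  p_k/q_k = 35/6
fundamental: x₁=35, y₁=6  (since 1225 − 34·36 = 1)
(35+6√34)^2 = 2449 + 420√34
(35+6√34)^3 = 171395 + 29394√34
(35+6√34)^4 = 11995201 + 2057160√34
(35+6√34)^5 = 839492675 + 143971806√34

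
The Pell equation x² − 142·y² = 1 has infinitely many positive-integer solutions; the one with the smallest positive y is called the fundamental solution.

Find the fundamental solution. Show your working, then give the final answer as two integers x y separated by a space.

143 12

√142 → a₀=11, period (1,10,1,22); ℓ=4 even so k=3
a_0=11:  p_0=11·1+0=11,  q_0=11·0+1=1
…
a_2=10:  p_2=10·12+11=131,  q_2=10·1+1=11
a_3=1:  p_3=1·131+12=143,  q_3=1·11+1=12
→ (143, 12).  Check: 143²=20449, 142·12²=20448, difference 1.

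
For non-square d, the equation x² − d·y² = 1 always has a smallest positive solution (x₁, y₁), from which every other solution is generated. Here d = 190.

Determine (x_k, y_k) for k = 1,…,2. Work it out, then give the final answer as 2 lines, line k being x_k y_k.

52021 3774
5412368881 392654508

d=190: √d = [13; 1,3,1,1,1,…,3,1,26] (ℓ=14, even), read p_13/q_13
k=0  a_k=13  p_k/q_k = 13/1
…
k=3  a_k=1  p_k/q_k = 69/5
…
k=7  a_k=2  p_k/q_k = 1213/88
…
k=10  a_k=1  p_k/q_k = 7085/514
k=11  a_k=1  p_k/q_k = 11234/815
k=12  a_k=3  p_k/q_k = 40787/2959
k=13  a_k=1  p_k/q_k = 52021/3774
→ (52021, 3774).  Check: 52021²=2706184441, 190·3774²=2706184440, difference 1.
(x_2, y_2) = (52021·52021 + 190·3774·3774, 52021·3774 + 3774·52021) = (5412368881, 392654508)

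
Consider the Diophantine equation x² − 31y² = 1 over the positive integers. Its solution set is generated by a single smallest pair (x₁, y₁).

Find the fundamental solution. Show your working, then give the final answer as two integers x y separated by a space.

[5; 1,1,3,5,3,1,1,10] for √31; ℓ=8 ⇒ convergent index 7
a_0=5:  p_0=5·1+0=5,  q_0=5·0+1=1
a_1=1:  p_1=1·5+1=6,  q_1=1·1+0=1
a_2=1:  p_2=1·6+5=11,  q_2=1·1+1=2
…
a_5=3:  p_5=3·206+39=657,  q_5=3·37+7=118
a_6=1:  p_6=1·657+206=863,  q_6=1·118+37=155
a_7=1:  p_7=1·863+657=1520,  q_7=1·155+118=273
fundamental: x₁=1520, y₁=273  (since 2310400 − 31·74529 = 1)

1520 273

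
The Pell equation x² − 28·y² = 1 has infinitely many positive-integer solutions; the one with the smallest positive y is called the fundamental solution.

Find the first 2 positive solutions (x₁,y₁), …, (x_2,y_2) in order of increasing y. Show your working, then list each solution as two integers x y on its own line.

127 24
32257 6096

[5; 3,2,3,10] for √28; ℓ=4 ⇒ convergent index 3
k=0  a_k=5  p_k/q_k = 5/1
k=1  a_k=3  p_k/q_k = 16/3
k=2  a_k=2  p_k/q_k = 37/7
k=3  a_k=3  p_k/q_k = 127/24
→ (127, 24).  Check: 127²=16129, 28·24²=16128, difference 1.
n=2: (127,24)∘(127,24) = (127·127+28·24·24, 127·24+24·127) = (32257,6096)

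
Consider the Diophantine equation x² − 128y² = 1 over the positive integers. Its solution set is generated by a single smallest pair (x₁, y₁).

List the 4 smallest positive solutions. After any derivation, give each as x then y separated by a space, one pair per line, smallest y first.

√128 → a₀=11, period (3,5,3,22); ℓ=4 even so k=3
a_0=11:  p_0=11·1+0=11,  q_0=11·0+1=1
a_1=3:  p_1=3·11+1=34,  q_1=3·1+0=3
a_2=5:  p_2=5·34+11=181,  q_2=5·3+1=16
a_3=3:  p_3=3·181+34=577,  q_3=3·16+3=51
fundamental: x₁=577, y₁=51  (since 332929 − 128·2601 = 1)
k=2:  x_2 = 577·577+128·51·51 = 665857,  y_2 = 577·51+51·577 = 58854
k=3:  x_3 = 577·665857+128·51·58854 = 768398401,  y_3 = 577·58854+51·665857 = 67917465
k=4:  x_4 = 577·768398401+128·51·67917465 = 886731088897,  y_4 = 577·67917465+51·768398401 = 78376695756

577 51
665857 58854
768398401 67917465
886731088897 78376695756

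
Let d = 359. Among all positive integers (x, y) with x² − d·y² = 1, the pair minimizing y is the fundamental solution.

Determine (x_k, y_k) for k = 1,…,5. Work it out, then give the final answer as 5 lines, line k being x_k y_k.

360 19
259199 13680
186622920 9849581
134368243201 7091684640
96744948481800 5106003091219

√359 = [18; 1,17,1,36, …], period ℓ=4 (even) → k=3
i=0: a=18 ⇒ p=18, q=1
i=1: a=1 ⇒ p=19, q=1
i=2: a=17 ⇒ p=341, q=18
i=3: a=1 ⇒ p=360, q=19
fundamental: x₁=360, y₁=19  (since 129600 − 359·361 = 1)
(x_2, y_2) = (360·360 + 359·19·19, 360·19 + 19·360) = (259199, 13680)
(x_3, y_3) = (360·259199 + 359·19·13680, 360·13680 + 19·259199) = (186622920, 9849581)
(x_4, y_4) = (360·186622920 + 359·19·9849581, 360·9849581 + 19·186622920) = (134368243201, 7091684640)
(x_5, y_5) = (360·134368243201 + 359·19·7091684640, 360·7091684640 + 19·134368243201) = (96744948481800, 5106003091219)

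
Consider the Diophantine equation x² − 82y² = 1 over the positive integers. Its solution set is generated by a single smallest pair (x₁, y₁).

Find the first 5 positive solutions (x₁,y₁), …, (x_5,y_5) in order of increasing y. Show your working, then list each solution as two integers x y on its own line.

163 18
53137 5868
17322499 1912950
5647081537 623615832
1840931258563 203296848282

√82 → a₀=9, period (18); ℓ=1 odd so k=1
i=0: a=9 ⇒ p=9, q=1
i=1: a=18 ⇒ p=163, q=18
→ (163, 18).  Check: 163²=26569, 82·18²=26568, difference 1.
n=2: (163,18)∘(163,18) = (163·163+82·18·18, 163·18+18·163) = (53137,5868)
n=3: (53137,5868)∘(163,18) = (163·53137+82·18·5868, 163·5868+18·53137) = (17322499,1912950)
n=4: (17322499,1912950)∘(163,18) = (163·17322499+82·18·1912950, 163·1912950+18·17322499) = (5647081537,623615832)
n=5: (5647081537,623615832)∘(163,18) = (163·5647081537+82·18·623615832, 163·623615832+18·5647081537) = (1840931258563,203296848282)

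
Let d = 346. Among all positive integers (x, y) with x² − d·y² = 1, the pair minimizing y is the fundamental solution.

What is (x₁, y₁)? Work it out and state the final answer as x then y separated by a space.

[18; 1,1,1,1,36] for √346; ℓ=5 ⇒ convergent index 9
step 0: (18, 1)  from 18·(1,0) + (0,1)
…
step 2: (37, 2)  from 1·(19,1) + (18,1)
…
step 7: (6901, 371)  from 1·(3497,188) + (3404,183)
step 8: (10398, 559)  from 1·(6901,371) + (3497,188)
step 9: (17299, 930)  from 1·(10398,559) + (6901,371)
fundamental: x₁=17299, y₁=930  (since 299255401 − 346·864900 = 1)

17299 930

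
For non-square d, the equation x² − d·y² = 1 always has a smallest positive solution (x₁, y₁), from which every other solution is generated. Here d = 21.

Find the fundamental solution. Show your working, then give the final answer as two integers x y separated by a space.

√21 = [4; 1,1,2,1,1,8, …], period ℓ=6 (even) → k=5
step 0: (4, 1)  from 4·(1,0) + (0,1)
step 1: (5, 1)  from 1·(4,1) + (1,0)
step 2: (9, 2)  from 1·(5,1) + (4,1)
…
step 4: (32, 7)  from 1·(23,5) + (9,2)
step 5: (55, 12)  from 1·(32,7) + (23,5)
(x₁, y₁) = (55, 12);  55² − 21·12² = 1 ✓

55 12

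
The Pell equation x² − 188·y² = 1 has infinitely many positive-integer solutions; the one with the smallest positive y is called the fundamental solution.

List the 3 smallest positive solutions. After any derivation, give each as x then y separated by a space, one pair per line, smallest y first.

[13; 1,2,2,6,2,2,1,26] for √188; ℓ=8 ⇒ convergent index 7
a_0=13:  p_0=13·1+0=13,  q_0=13·0+1=1
a_1=1:  p_1=1·13+1=14,  q_1=1·1+0=1
a_2=2:  p_2=2·14+13=41,  q_2=2·1+1=3
a_3=2:  p_3=2·41+14=96,  q_3=2·3+1=7
a_4=6:  p_4=6·96+41=617,  q_4=6·7+3=45
a_5=2:  p_5=2·617+96=1330,  q_5=2·45+7=97
a_6=2:  p_6=2·1330+617=3277,  q_6=2·97+45=239
a_7=1:  p_7=1·3277+1330=4607,  q_7=1·239+97=336
(x₁, y₁) = (4607, 336);  4607² − 188·336² = 1 ✓
n=2: (4607,336)∘(4607,336) = (4607·4607+188·336·336, 4607·336+336·4607) = (42448897,3095904)
n=3: (42448897,3095904)∘(4607,336) = (4607·42448897+188·336·3095904, 4607·3095904+336·42448897) = (391124132351,28525659120)

4607 336
42448897 3095904
391124132351 28525659120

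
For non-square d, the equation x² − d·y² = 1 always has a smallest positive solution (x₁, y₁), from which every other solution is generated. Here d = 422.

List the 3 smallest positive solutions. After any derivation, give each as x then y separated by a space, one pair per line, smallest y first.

d=422: √d = [20; 1,1,5,2,1,…,1,1,40] (ℓ=14, even), read p_13/q_13
k=0  a_k=20  p_k/q_k = 20/1
k=1  a_k=1  p_k/q_k = 21/1
k=2  a_k=1  p_k/q_k = 41/2
k=3  a_k=5  p_k/q_k = 226/11
k=4  a_k=2  p_k/q_k = 493/24
k=5  a_k=1  p_k/q_k = 719/35
…
k=7  a_k=20  p_k/q_k = 53719/2615
k=8  a_k=3  p_k/q_k = 163807/7974
k=9  a_k=1  p_k/q_k = 217526/10589
…
k=12  a_k=1  p_k/q_k = 3810680/185501
k=13  a_k=1  p_k/q_k = 7022501/341850
→ (7022501, 341850).  Check: 7022501²=49315520295001, 422·341850²=49315520295000, difference 1.
n=2: (7022501,341850)∘(7022501,341850) = (7022501·7022501+422·341850·341850, 7022501·341850+341850·7022501) = (98631040590001,4801283933700)
n=3: (98631040590001,4801283933700)∘(7022501,341850) = (7022501·98631040590001+422·341850·4801283933700, 7022501·4801283933700+341850·98631040590001) = (1385273162348638202501,67434042451384025550)

7022501 341850
98631040590001 4801283933700
1385273162348638202501 67434042451384025550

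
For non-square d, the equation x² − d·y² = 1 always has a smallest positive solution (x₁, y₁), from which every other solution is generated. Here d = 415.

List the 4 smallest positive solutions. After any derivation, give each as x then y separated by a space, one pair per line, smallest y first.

18412804 903849
678062702284831 33284788965192
24970071273761872339444 1225732590794885332887
919538056459614718055705397121 45138347901436822389057205104

√415 → a₀=20, period (2,1,2,4,6,…,1,2,40); ℓ=16 even so k=15
k=0  a_k=20  p_k/q_k = 20/1
k=1  a_k=2  p_k/q_k = 41/2
k=2  a_k=1  p_k/q_k = 61/3
k=3  a_k=2  p_k/q_k = 163/8
k=4  a_k=4  p_k/q_k = 713/35
k=5  a_k=6  p_k/q_k = 4441/218
k=6  a_k=1  p_k/q_k = 5154/253
k=7  a_k=1  p_k/q_k = 9595/471
…
k=9  a_k=1  p_k/q_k = 43534/2137
k=10  a_k=1  p_k/q_k = 77473/3803
k=11  a_k=6  p_k/q_k = 508372/24955
…
k=13  a_k=2  p_k/q_k = 4730294/232201
k=14  a_k=1  p_k/q_k = 6841255/335824
k=15  a_k=2  p_k/q_k = 18412804/903849
→ (18412804, 903849).  Check: 18412804²=339031351142416, 415·903849²=339031351142415, difference 1.
n=2: (18412804,903849)∘(18412804,903849) = (18412804·18412804+415·903849·903849, 18412804·903849+903849·18412804) = (678062702284831,33284788965192)
n=3: (678062702284831,33284788965192)∘(18412804,903849) = (18412804·678062702284831+415·903849·33284788965192, 18412804·33284788965192+903849·678062702284831) = (24970071273761872339444,1225732590794885332887)
n=4: (24970071273761872339444,1225732590794885332887)∘(18412804,903849) = (18412804·24970071273761872339444+415·903849·1225732590794885332887, 18412804·1225732590794885332887+903849·24970071273761872339444) = (919538056459614718055705397121,45138347901436822389057205104)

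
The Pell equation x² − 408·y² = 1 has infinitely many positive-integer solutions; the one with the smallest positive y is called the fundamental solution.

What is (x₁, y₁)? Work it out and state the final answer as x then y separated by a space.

101 5

d=408: √d = [20; 5,40] (ℓ=2, even), read p_1/q_1
a_0=20:  p_0=20·1+0=20,  q_0=20·0+1=1
a_1=5:  p_1=5·20+1=101,  q_1=5·1+0=5
(x₁, y₁) = (101, 5);  101² − 408·5² = 1 ✓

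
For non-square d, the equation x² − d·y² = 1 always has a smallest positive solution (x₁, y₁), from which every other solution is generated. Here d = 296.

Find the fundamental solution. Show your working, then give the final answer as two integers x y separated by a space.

√296 = [17; 4,1,7,1,4,34, …], period ℓ=6 (even) → k=5
k=0  a_k=17  p_k/q_k = 17/1
…
k=4  a_k=1  p_k/q_k = 757/44
k=5  a_k=4  p_k/q_k = 3699/215
→ (3699, 215).  Check: 3699²=13682601, 296·215²=13682600, difference 1.

3699 215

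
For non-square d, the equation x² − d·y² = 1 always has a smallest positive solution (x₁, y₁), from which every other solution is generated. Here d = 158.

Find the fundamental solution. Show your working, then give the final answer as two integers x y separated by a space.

√158 = [12; 1,1,3,12,3,1,1,24, …], period ℓ=8 (even) → k=7
i=0: a=12 ⇒ p=12, q=1
…
i=4: a=12 ⇒ p=1081, q=86
i=5: a=3 ⇒ p=3331, q=265
i=6: a=1 ⇒ p=4412, q=351
i=7: a=1 ⇒ p=7743, q=616
→ (7743, 616).  Check: 7743²=59954049, 158·616²=59954048, difference 1.

7743 616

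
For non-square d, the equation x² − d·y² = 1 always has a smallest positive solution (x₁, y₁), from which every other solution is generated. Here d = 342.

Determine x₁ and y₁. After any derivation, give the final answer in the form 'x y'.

√342 = [18; 2,36, …], period ℓ=2 (even) → k=1
a_0=18:  p_0=18·1+0=18,  q_0=18·0+1=1
a_1=2:  p_1=2·18+1=37,  q_1=2·1+0=2
fundamental: x₁=37, y₁=2  (since 1369 − 342·4 = 1)

37 2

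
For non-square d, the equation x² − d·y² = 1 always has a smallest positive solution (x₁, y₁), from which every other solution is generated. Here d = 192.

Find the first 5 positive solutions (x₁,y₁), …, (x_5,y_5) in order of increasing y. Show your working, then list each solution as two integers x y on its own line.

97 7
18817 1358
3650401 263445
708158977 51106972
137379191137 9914489123

d=192: √d = [13; 1,5,1,26] (ℓ=4, even), read p_3/q_3
k=0  a_k=13  p_k/q_k = 13/1
…
k=2  a_k=5  p_k/q_k = 83/6
k=3  a_k=1  p_k/q_k = 97/7
(x₁, y₁) = (97, 7);  97² − 192·7² = 1 ✓
(x_2, y_2) = (97·97 + 192·7·7, 97·7 + 7·97) = (18817, 1358)
(x_3, y_3) = (97·18817 + 192·7·1358, 97·1358 + 7·18817) = (3650401, 263445)
(x_4, y_4) = (97·3650401 + 192·7·263445, 97·263445 + 7·3650401) = (708158977, 51106972)
(x_5, y_5) = (97·708158977 + 192·7·51106972, 97·51106972 + 7·708158977) = (137379191137, 9914489123)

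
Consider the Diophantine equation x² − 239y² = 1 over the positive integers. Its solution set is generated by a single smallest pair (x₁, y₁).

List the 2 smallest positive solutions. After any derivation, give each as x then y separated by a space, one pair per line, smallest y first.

6195120 400729
76759023628799 4965128484960

√239 → a₀=15, period (2,5,1,2,4,15,4,2,1,5,2,30); ℓ=12 even so k=11
i=0: a=15 ⇒ p=15, q=1
i=1: a=2 ⇒ p=31, q=2
i=2: a=5 ⇒ p=170, q=11
i=3: a=1 ⇒ p=201, q=13
i=4: a=2 ⇒ p=572, q=37
i=5: a=4 ⇒ p=2489, q=161
i=6: a=15 ⇒ p=37907, q=2452
i=7: a=4 ⇒ p=154117, q=9969
i=8: a=2 ⇒ p=346141, q=22390
i=9: a=1 ⇒ p=500258, q=32359
i=10: a=5 ⇒ p=2847431, q=184185
i=11: a=2 ⇒ p=6195120, q=400729
→ (6195120, 400729).  Check: 6195120²=38379511814400, 239·400729²=38379511814399, difference 1.
(x_2, y_2) = (6195120·6195120 + 239·400729·400729, 6195120·400729 + 400729·6195120) = (76759023628799, 4965128484960)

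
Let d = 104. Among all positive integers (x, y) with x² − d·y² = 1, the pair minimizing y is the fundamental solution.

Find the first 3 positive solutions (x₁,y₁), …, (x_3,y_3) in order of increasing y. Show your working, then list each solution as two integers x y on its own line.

d=104: √d = [10; 5,20] (ℓ=2, even), read p_1/q_1
a_0=10:  p_0=10·1+0=10,  q_0=10·0+1=1
a_1=5:  p_1=5·10+1=51,  q_1=5·1+0=5
fundamental: x₁=51, y₁=5  (since 2601 − 104·25 = 1)
k=2:  x_2 = 51·51+104·5·5 = 5201,  y_2 = 51·5+5·51 = 510
k=3:  x_3 = 51·5201+104·5·510 = 530451,  y_3 = 51·510+5·5201 = 52015

51 5
5201 510
530451 52015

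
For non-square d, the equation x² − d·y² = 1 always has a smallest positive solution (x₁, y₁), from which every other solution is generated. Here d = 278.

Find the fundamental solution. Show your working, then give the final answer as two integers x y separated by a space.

[16; 1,2,16,2,1,32] for √278; ℓ=6 ⇒ convergent index 5
i=0: a=16 ⇒ p=16, q=1
i=1: a=1 ⇒ p=17, q=1
i=2: a=2 ⇒ p=50, q=3
i=3: a=16 ⇒ p=817, q=49
i=4: a=2 ⇒ p=1684, q=101
i=5: a=1 ⇒ p=2501, q=150
fundamental: x₁=2501, y₁=150  (since 6255001 − 278·22500 = 1)

2501 150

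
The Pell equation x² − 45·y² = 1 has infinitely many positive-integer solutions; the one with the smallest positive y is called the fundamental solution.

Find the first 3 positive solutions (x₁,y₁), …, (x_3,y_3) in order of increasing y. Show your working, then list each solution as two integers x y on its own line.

√45 → a₀=6, period (1,2,2,2,1,12); ℓ=6 even so k=5
k=0  a_k=6  p_k/q_k = 6/1
k=1  a_k=1  p_k/q_k = 7/1
…
k=3  a_k=2  p_k/q_k = 47/7
k=4  a_k=2  p_k/q_k = 114/17
k=5  a_k=1  p_k/q_k = 161/24
→ (161, 24).  Check: 161²=25921, 45·24²=25920, difference 1.
k=2:  x_2 = 161·161+45·24·24 = 51841,  y_2 = 161·24+24·161 = 7728
k=3:  x_3 = 161·51841+45·24·7728 = 16692641,  y_3 = 161·7728+24·51841 = 2488392

161 24
51841 7728
16692641 2488392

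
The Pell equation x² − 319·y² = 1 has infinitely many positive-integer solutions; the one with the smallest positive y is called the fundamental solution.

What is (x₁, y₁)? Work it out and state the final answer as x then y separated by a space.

12901780 722361

√319 → a₀=17, period (1,6,5,1,4,…,6,1,34); ℓ=14 even so k=13
a_0=17:  p_0=17·1+0=17,  q_0=17·0+1=1
a_1=1:  p_1=1·17+1=18,  q_1=1·1+0=1
…
a_5=4:  p_5=4·768+643=3715,  q_5=4·43+36=208
a_6=3:  p_6=3·3715+768=11913,  q_6=3·208+43=667
a_7=1:  p_7=1·11913+3715=15628,  q_7=1·667+208=875
…
a_9=4:  p_9=4·58797+15628=250816,  q_9=4·3292+875=14043
a_10=1:  p_10=1·250816+58797=309613,  q_10=1·14043+3292=17335
a_11=5:  p_11=5·309613+250816=1798881,  q_11=5·17335+14043=100718
a_12=6:  p_12=6·1798881+309613=11102899,  q_12=6·100718+17335=621643
a_13=1:  p_13=1·11102899+1798881=12901780,  q_13=1·621643+100718=722361
fundamental: x₁=12901780, y₁=722361  (since 166455927168400 − 319·521805414321 = 1)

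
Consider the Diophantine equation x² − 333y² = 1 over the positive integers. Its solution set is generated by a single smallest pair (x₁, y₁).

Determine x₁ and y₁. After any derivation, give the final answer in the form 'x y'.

73 4

d=333: √d = [18; 4,36] (ℓ=2, even), read p_1/q_1
k=0  a_k=18  p_k/q_k = 18/1
k=1  a_k=4  p_k/q_k = 73/4
→ (73, 4).  Check: 73²=5329, 333·4²=5328, difference 1.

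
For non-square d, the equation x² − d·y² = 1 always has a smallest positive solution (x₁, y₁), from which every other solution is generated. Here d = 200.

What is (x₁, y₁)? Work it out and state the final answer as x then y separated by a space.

99 7

√200 = [14; 7,28, …], period ℓ=2 (even) → k=1
i=0: a=14 ⇒ p=14, q=1
i=1: a=7 ⇒ p=99, q=7
(x₁, y₁) = (99, 7);  99² − 200·7² = 1 ✓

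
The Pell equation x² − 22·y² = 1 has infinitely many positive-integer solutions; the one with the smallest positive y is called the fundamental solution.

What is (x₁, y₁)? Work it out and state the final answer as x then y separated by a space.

197 42

d=22: √d = [4; 1,2,4,2,1,8] (ℓ=6, even), read p_5/q_5
i=0: a=4 ⇒ p=4, q=1
…
i=4: a=2 ⇒ p=136, q=29
i=5: a=1 ⇒ p=197, q=42
→ (197, 42).  Check: 197²=38809, 22·42²=38808, difference 1.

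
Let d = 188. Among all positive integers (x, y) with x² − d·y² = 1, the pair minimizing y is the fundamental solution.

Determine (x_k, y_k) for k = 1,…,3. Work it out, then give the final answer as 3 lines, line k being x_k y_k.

4607 336
42448897 3095904
391124132351 28525659120

d=188: √d = [13; 1,2,2,6,2,2,1,26] (ℓ=8, even), read p_7/q_7
a_0=13:  p_0=13·1+0=13,  q_0=13·0+1=1
a_1=1:  p_1=1·13+1=14,  q_1=1·1+0=1
…
a_5=2:  p_5=2·617+96=1330,  q_5=2·45+7=97
a_6=2:  p_6=2·1330+617=3277,  q_6=2·97+45=239
a_7=1:  p_7=1·3277+1330=4607,  q_7=1·239+97=336
(x₁, y₁) = (4607, 336);  4607² − 188·336² = 1 ✓
n=2: (4607,336)∘(4607,336) = (4607·4607+188·336·336, 4607·336+336·4607) = (42448897,3095904)
n=3: (42448897,3095904)∘(4607,336) = (4607·42448897+188·336·3095904, 4607·3095904+336·42448897) = (391124132351,28525659120)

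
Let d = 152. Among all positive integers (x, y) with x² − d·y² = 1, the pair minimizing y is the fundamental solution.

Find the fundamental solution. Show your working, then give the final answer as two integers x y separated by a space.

37 3

√152 = [12; 3,24, …], period ℓ=2 (even) → k=1
step 0: (12, 1)  from 12·(1,0) + (0,1)
step 1: (37, 3)  from 3·(12,1) + (1,0)
fundamental: x₁=37, y₁=3  (since 1369 − 152·9 = 1)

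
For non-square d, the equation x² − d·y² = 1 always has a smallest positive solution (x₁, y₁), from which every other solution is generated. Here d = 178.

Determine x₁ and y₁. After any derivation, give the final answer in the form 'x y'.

d=178: √d = [13; 2,1,12,1,2,26] (ℓ=6, even), read p_5/q_5
i=0: a=13 ⇒ p=13, q=1
i=1: a=2 ⇒ p=27, q=2
…
i=3: a=12 ⇒ p=507, q=38
i=4: a=1 ⇒ p=547, q=41
i=5: a=2 ⇒ p=1601, q=120
→ (1601, 120).  Check: 1601²=2563201, 178·120²=2563200, difference 1.

1601 120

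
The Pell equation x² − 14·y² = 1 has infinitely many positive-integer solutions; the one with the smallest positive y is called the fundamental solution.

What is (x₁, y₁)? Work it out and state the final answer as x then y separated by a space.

15 4

d=14: √d = [3; 1,2,1,6] (ℓ=4, even), read p_3/q_3
a_0=3:  p_0=3·1+0=3,  q_0=3·0+1=1
a_1=1:  p_1=1·3+1=4,  q_1=1·1+0=1
a_2=2:  p_2=2·4+3=11,  q_2=2·1+1=3
a_3=1:  p_3=1·11+4=15,  q_3=1·3+1=4
fundamental: x₁=15, y₁=4  (since 225 − 14·16 = 1)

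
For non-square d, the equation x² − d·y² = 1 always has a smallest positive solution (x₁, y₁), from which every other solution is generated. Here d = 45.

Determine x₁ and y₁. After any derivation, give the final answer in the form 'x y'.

161 24

√45 = [6; 1,2,2,2,1,12, …], period ℓ=6 (even) → k=5
k=0  a_k=6  p_k/q_k = 6/1
…
k=3  a_k=2  p_k/q_k = 47/7
k=4  a_k=2  p_k/q_k = 114/17
k=5  a_k=1  p_k/q_k = 161/24
(x₁, y₁) = (161, 24);  161² − 45·24² = 1 ✓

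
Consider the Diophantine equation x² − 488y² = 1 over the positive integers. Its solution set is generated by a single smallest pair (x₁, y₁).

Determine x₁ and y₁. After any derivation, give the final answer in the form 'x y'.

243 11

[22; 11,44] for √488; ℓ=2 ⇒ convergent index 1
a_0=22:  p_0=22·1+0=22,  q_0=22·0+1=1
a_1=11:  p_1=11·22+1=243,  q_1=11·1+0=11
fundamental: x₁=243, y₁=11  (since 59049 − 488·121 = 1)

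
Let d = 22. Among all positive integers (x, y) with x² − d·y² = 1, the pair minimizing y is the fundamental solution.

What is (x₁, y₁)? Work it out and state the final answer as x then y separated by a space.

[4; 1,2,4,2,1,8] for √22; ℓ=6 ⇒ convergent index 5
a_0=4:  p_0=4·1+0=4,  q_0=4·0+1=1
a_1=1:  p_1=1·4+1=5,  q_1=1·1+0=1
a_2=2:  p_2=2·5+4=14,  q_2=2·1+1=3
a_3=4:  p_3=4·14+5=61,  q_3=4·3+1=13
a_4=2:  p_4=2·61+14=136,  q_4=2·13+3=29
a_5=1:  p_5=1·136+61=197,  q_5=1·29+13=42
→ (197, 42).  Check: 197²=38809, 22·42²=38808, difference 1.

197 42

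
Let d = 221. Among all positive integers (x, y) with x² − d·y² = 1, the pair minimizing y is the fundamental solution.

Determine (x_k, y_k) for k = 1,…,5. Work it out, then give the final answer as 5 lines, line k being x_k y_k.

[14; 1,6,2,6,1,28] for √221; ℓ=6 ⇒ convergent index 5
i=0: a=14 ⇒ p=14, q=1
i=1: a=1 ⇒ p=15, q=1
i=2: a=6 ⇒ p=104, q=7
…
i=4: a=6 ⇒ p=1442, q=97
i=5: a=1 ⇒ p=1665, q=112
(x₁, y₁) = (1665, 112);  1665² − 221·112² = 1 ✓
n=2: (1665,112)∘(1665,112) = (1665·1665+221·112·112, 1665·112+112·1665) = (5544449,372960)
n=3: (5544449,372960)∘(1665,112) = (1665·5544449+221·112·372960, 1665·372960+112·5544449) = (18463013505,1241956688)
n=4: (18463013505,1241956688)∘(1665,112) = (1665·18463013505+221·112·1241956688, 1665·1241956688+112·18463013505) = (61481829427201,4135715398080)
n=5: (61481829427201,4135715398080)∘(1665,112) = (1665·61481829427201+221·112·4135715398080, 1665·4135715398080+112·61481829427201) = (204734473529565825,13771931033649712)

1665 112
5544449 372960
18463013505 1241956688
61481829427201 4135715398080
204734473529565825 13771931033649712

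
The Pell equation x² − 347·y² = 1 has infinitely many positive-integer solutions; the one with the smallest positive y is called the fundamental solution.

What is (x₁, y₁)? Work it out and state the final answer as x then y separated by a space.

√347 → a₀=18, period (1,1,1,2,4,…,1,1,36); ℓ=14 even so k=13
a_0=18:  p_0=18·1+0=18,  q_0=18·0+1=1
…
a_2=1:  p_2=1·19+18=37,  q_2=1·1+1=2
…
a_6=1:  p_6=1·652+149=801,  q_6=1·35+8=43
a_7=17:  p_7=17·801+652=14269,  q_7=17·43+35=766
a_8=1:  p_8=1·14269+801=15070,  q_8=1·766+43=809
a_9=4:  p_9=4·15070+14269=74549,  q_9=4·809+766=4002
a_10=2:  p_10=2·74549+15070=164168,  q_10=2·4002+809=8813
a_11=1:  p_11=1·164168+74549=238717,  q_11=1·8813+4002=12815
a_12=1:  p_12=1·238717+164168=402885,  q_12=1·12815+8813=21628
a_13=1:  p_13=1·402885+238717=641602,  q_13=1·21628+12815=34443
(x₁, y₁) = (641602, 34443);  641602² − 347·34443² = 1 ✓

641602 34443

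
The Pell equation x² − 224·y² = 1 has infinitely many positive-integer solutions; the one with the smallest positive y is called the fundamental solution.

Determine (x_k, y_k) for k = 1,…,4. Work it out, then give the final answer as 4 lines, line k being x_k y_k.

d=224: √d = [14; 1,28] (ℓ=2, even), read p_1/q_1
step 0: (14, 1)  from 14·(1,0) + (0,1)
step 1: (15, 1)  from 1·(14,1) + (1,0)
fundamental: x₁=15, y₁=1  (since 225 − 224·1 = 1)
n=2: (15,1)∘(15,1) = (15·15+224·1·1, 15·1+1·15) = (449,30)
n=3: (449,30)∘(15,1) = (15·449+224·1·30, 15·30+1·449) = (13455,899)
n=4: (13455,899)∘(15,1) = (15·13455+224·1·899, 15·899+1·13455) = (403201,26940)

15 1
449 30
13455 899
403201 26940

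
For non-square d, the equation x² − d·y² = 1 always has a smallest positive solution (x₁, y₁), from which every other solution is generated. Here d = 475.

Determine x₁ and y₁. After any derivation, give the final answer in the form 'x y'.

57799 2652

√475 → a₀=21, period (1,3,1,6,2,6,1,3,1,42); ℓ=10 even so k=9
i=0: a=21 ⇒ p=21, q=1
…
i=6: a=6 ⇒ p=10287, q=472
…
i=8: a=3 ⇒ p=45921, q=2107
i=9: a=1 ⇒ p=57799, q=2652
(x₁, y₁) = (57799, 2652);  57799² − 475·2652² = 1 ✓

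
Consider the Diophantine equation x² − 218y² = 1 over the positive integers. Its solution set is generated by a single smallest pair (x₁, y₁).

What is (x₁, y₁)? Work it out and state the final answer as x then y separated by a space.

126003 8534

√218 = [14; 1,3,3,1,28, …], period ℓ=5 (odd) → k=9
k=0  a_k=14  p_k/q_k = 14/1
k=1  a_k=1  p_k/q_k = 15/1
k=2  a_k=3  p_k/q_k = 59/4
…
k=5  a_k=28  p_k/q_k = 7220/489
k=6  a_k=1  p_k/q_k = 7471/506
k=7  a_k=3  p_k/q_k = 29633/2007
k=8  a_k=3  p_k/q_k = 96370/6527
k=9  a_k=1  p_k/q_k = 126003/8534
(x₁, y₁) = (126003, 8534);  126003² − 218·8534² = 1 ✓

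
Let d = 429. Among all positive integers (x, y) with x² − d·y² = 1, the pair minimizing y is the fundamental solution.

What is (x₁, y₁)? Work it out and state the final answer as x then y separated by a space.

d=429: √d = [20; 1,2,2,9,1,12,1,9,2,2,1,40] (ℓ=12, even), read p_11/q_11
k=0  a_k=20  p_k/q_k = 20/1
k=1  a_k=1  p_k/q_k = 21/1
k=2  a_k=2  p_k/q_k = 62/3
k=3  a_k=2  p_k/q_k = 145/7
…
k=10  a_k=2  p_k/q_k = 1085636/52415
k=11  a_k=1  p_k/q_k = 1524095/73584
→ (1524095, 73584).  Check: 1524095²=2322865569025, 429·73584²=2322865569024, difference 1.

1524095 73584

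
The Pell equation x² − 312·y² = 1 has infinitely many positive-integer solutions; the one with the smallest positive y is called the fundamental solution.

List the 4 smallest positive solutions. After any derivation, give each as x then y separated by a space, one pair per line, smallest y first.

[17; 1,1,1,34] for √312; ℓ=4 ⇒ convergent index 3
i=0: a=17 ⇒ p=17, q=1
i=1: a=1 ⇒ p=18, q=1
i=2: a=1 ⇒ p=35, q=2
i=3: a=1 ⇒ p=53, q=3
→ (53, 3).  Check: 53²=2809, 312·3²=2808, difference 1.
(x_2, y_2) = (53·53 + 312·3·3, 53·3 + 3·53) = (5617, 318)
(x_3, y_3) = (53·5617 + 312·3·318, 53·318 + 3·5617) = (595349, 33705)
(x_4, y_4) = (53·595349 + 312·3·33705, 53·33705 + 3·595349) = (63101377, 3572412)

53 3
5617 318
595349 33705
63101377 3572412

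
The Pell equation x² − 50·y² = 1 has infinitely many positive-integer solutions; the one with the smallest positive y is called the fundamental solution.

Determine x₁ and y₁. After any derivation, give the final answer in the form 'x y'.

99 14

[7; 14] for √50; ℓ=1 ⇒ convergent index 1
step 0: (7, 1)  from 7·(1,0) + (0,1)
step 1: (99, 14)  from 14·(7,1) + (1,0)
(x₁, y₁) = (99, 14);  99² − 50·14² = 1 ✓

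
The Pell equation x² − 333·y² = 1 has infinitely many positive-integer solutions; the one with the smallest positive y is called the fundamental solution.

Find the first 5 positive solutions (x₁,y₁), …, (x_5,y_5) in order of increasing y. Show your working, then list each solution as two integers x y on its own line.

73 4
10657 584
1555849 85260
227143297 12447376
33161365513 1817231636

√333 → a₀=18, period (4,36); ℓ=2 even so k=1
step 0: (18, 1)  from 18·(1,0) + (0,1)
step 1: (73, 4)  from 4·(18,1) + (1,0)
→ (73, 4).  Check: 73²=5329, 333·4²=5328, difference 1.
(73+4√333)^2 = 10657 + 584√333
(73+4√333)^3 = 1555849 + 85260√333
(73+4√333)^4 = 227143297 + 12447376√333
(73+4√333)^5 = 33161365513 + 1817231636√333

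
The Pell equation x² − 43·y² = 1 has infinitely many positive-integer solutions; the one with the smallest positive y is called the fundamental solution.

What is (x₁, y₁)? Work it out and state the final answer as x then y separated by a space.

3482 531

d=43: √d = [6; 1,1,3,1,5,1,3,1,1,12] (ℓ=10, even), read p_9/q_9
k=0  a_k=6  p_k/q_k = 6/1
k=1  a_k=1  p_k/q_k = 7/1
…
k=8  a_k=1  p_k/q_k = 1941/296
k=9  a_k=1  p_k/q_k = 3482/531
→ (3482, 531).  Check: 3482²=12124324, 43·531²=12124323, difference 1.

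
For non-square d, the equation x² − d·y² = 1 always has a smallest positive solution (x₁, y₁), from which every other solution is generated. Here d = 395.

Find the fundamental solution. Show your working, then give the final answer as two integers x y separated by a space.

159 8

d=395: √d = [19; 1,6,1,38] (ℓ=4, even), read p_3/q_3
i=0: a=19 ⇒ p=19, q=1
…
i=2: a=6 ⇒ p=139, q=7
i=3: a=1 ⇒ p=159, q=8
(x₁, y₁) = (159, 8);  159² − 395·8² = 1 ✓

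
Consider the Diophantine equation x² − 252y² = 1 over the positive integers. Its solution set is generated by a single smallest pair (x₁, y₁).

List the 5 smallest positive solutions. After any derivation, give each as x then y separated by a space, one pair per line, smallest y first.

d=252: √d = [15; 1,6,1,30] (ℓ=4, even), read p_3/q_3
i=0: a=15 ⇒ p=15, q=1
…
i=2: a=6 ⇒ p=111, q=7
i=3: a=1 ⇒ p=127, q=8
→ (127, 8).  Check: 127²=16129, 252·8²=16128, difference 1.
n=2: (127,8)∘(127,8) = (127·127+252·8·8, 127·8+8·127) = (32257,2032)
n=3: (32257,2032)∘(127,8) = (127·32257+252·8·2032, 127·2032+8·32257) = (8193151,516120)
n=4: (8193151,516120)∘(127,8) = (127·8193151+252·8·516120, 127·516120+8·8193151) = (2081028097,131092448)
n=5: (2081028097,131092448)∘(127,8) = (127·2081028097+252·8·131092448, 127·131092448+8·2081028097) = (528572943487,33296965672)

127 8
32257 2032
8193151 516120
2081028097 131092448
528572943487 33296965672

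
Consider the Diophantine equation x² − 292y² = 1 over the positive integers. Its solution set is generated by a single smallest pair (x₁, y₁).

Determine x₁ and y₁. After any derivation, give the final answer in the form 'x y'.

2281249 133500

[17; 11,2,1,3,8,3,1,2,11,34] for √292; ℓ=10 ⇒ convergent index 9
a_0=17:  p_0=17·1+0=17,  q_0=17·0+1=1
…
a_4=3:  p_4=3·581+393=2136,  q_4=3·34+23=125
a_5=8:  p_5=8·2136+581=17669,  q_5=8·125+34=1034
…
a_8=2:  p_8=2·72812+55143=200767,  q_8=2·4261+3227=11749
a_9=11:  p_9=11·200767+72812=2281249,  q_9=11·11749+4261=133500
→ (2281249, 133500).  Check: 2281249²=5204097000001, 292·133500²=5204097000000, difference 1.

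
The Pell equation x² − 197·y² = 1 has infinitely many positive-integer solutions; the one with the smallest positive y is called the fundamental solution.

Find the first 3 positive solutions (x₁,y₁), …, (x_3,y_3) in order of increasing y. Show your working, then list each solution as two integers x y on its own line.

393 28
308897 22008
242792649 17298260

√197 → a₀=14, period (28); ℓ=1 odd so k=1
k=0  a_k=14  p_k/q_k = 14/1
k=1  a_k=28  p_k/q_k = 393/28
fundamental: x₁=393, y₁=28  (since 154449 − 197·784 = 1)
k=2:  x_2 = 393·393+197·28·28 = 308897,  y_2 = 393·28+28·393 = 22008
k=3:  x_3 = 393·308897+197·28·22008 = 242792649,  y_3 = 393·22008+28·308897 = 17298260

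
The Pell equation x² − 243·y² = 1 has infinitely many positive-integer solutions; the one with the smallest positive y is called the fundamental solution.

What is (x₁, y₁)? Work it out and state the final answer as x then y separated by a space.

70226 4505

d=243: √d = [15; 1,1,2,3,15,3,2,1,1,30] (ℓ=10, even), read p_9/q_9
step 0: (15, 1)  from 15·(1,0) + (0,1)
step 1: (16, 1)  from 1·(15,1) + (1,0)
step 2: (31, 2)  from 1·(16,1) + (15,1)
step 3: (78, 5)  from 2·(31,2) + (16,1)
step 4: (265, 17)  from 3·(78,5) + (31,2)
step 5: (4053, 260)  from 15·(265,17) + (78,5)
step 6: (12424, 797)  from 3·(4053,260) + (265,17)
step 7: (28901, 1854)  from 2·(12424,797) + (4053,260)
step 8: (41325, 2651)  from 1·(28901,1854) + (12424,797)
step 9: (70226, 4505)  from 1·(41325,2651) + (28901,1854)
fundamental: x₁=70226, y₁=4505  (since 4931691076 − 243·20295025 = 1)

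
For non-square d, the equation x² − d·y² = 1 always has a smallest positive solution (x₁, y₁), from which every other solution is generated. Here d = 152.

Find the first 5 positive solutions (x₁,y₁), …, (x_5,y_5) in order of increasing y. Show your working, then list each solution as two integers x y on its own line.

√152 = [12; 3,24, …], period ℓ=2 (even) → k=1
k=0  a_k=12  p_k/q_k = 12/1
k=1  a_k=3  p_k/q_k = 37/3
fundamental: x₁=37, y₁=3  (since 1369 − 152·9 = 1)
(x_2, y_2) = (37·37 + 152·3·3, 37·3 + 3·37) = (2737, 222)
(x_3, y_3) = (37·2737 + 152·3·222, 37·222 + 3·2737) = (202501, 16425)
(x_4, y_4) = (37·202501 + 152·3·16425, 37·16425 + 3·202501) = (14982337, 1215228)
(x_5, y_5) = (37·14982337 + 152·3·1215228, 37·1215228 + 3·14982337) = (1108490437, 89910447)

37 3
2737 222
202501 16425
14982337 1215228
1108490437 89910447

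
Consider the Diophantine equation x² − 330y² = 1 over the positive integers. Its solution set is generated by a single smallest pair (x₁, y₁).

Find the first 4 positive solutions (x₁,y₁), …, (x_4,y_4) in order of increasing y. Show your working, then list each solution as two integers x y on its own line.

109 6
23761 1308
5179789 285138
1129170241 62158776

√330 → a₀=18, period (6,36); ℓ=2 even so k=1
k=0  a_k=18  p_k/q_k = 18/1
k=1  a_k=6  p_k/q_k = 109/6
(x₁, y₁) = (109, 6);  109² − 330·6² = 1 ✓
(109+6√330)^2 = 23761 + 1308√330
(109+6√330)^3 = 5179789 + 285138√330
(109+6√330)^4 = 1129170241 + 62158776√330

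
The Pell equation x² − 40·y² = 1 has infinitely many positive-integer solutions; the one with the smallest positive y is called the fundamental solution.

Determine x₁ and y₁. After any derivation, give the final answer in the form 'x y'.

19 3

[6; 3,12] for √40; ℓ=2 ⇒ convergent index 1
k=0  a_k=6  p_k/q_k = 6/1
k=1  a_k=3  p_k/q_k = 19/3
→ (19, 3).  Check: 19²=361, 40·3²=360, difference 1.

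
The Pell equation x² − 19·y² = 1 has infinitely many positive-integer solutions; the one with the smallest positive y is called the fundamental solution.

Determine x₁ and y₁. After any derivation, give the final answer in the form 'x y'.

d=19: √d = [4; 2,1,3,1,2,8] (ℓ=6, even), read p_5/q_5
step 0: (4, 1)  from 4·(1,0) + (0,1)
step 1: (9, 2)  from 2·(4,1) + (1,0)
step 2: (13, 3)  from 1·(9,2) + (4,1)
step 3: (48, 11)  from 3·(13,3) + (9,2)
step 4: (61, 14)  from 1·(48,11) + (13,3)
step 5: (170, 39)  from 2·(61,14) + (48,11)
(x₁, y₁) = (170, 39);  170² − 19·39² = 1 ✓

170 39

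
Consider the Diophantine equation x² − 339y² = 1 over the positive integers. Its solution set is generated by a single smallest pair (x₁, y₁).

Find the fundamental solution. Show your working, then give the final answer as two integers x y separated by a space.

97970 5321

d=339: √d = [18; 2,2,2,1,17,1,2,2,2,36] (ℓ=10, even), read p_9/q_9
k=0  a_k=18  p_k/q_k = 18/1
k=1  a_k=2  p_k/q_k = 37/2
…
k=3  a_k=2  p_k/q_k = 221/12
k=4  a_k=1  p_k/q_k = 313/17
k=5  a_k=17  p_k/q_k = 5542/301
k=6  a_k=1  p_k/q_k = 5855/318
…
k=8  a_k=2  p_k/q_k = 40359/2192
k=9  a_k=2  p_k/q_k = 97970/5321
(x₁, y₁) = (97970, 5321);  97970² − 339·5321² = 1 ✓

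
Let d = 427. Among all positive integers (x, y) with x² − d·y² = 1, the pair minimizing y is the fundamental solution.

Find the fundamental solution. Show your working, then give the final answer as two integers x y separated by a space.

[20; 1,1,1,40] for √427; ℓ=4 ⇒ convergent index 3
k=0  a_k=20  p_k/q_k = 20/1
k=1  a_k=1  p_k/q_k = 21/1
k=2  a_k=1  p_k/q_k = 41/2
k=3  a_k=1  p_k/q_k = 62/3
→ (62, 3).  Check: 62²=3844, 427·3²=3843, difference 1.

62 3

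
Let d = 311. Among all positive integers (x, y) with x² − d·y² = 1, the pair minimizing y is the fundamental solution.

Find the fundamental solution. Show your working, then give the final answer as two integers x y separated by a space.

[17; 1,1,1,2,1,…,1,1,34] for √311; ℓ=16 ⇒ convergent index 15
i=0: a=17 ⇒ p=17, q=1
i=1: a=1 ⇒ p=18, q=1
i=2: a=1 ⇒ p=35, q=2
i=3: a=1 ⇒ p=53, q=3
…
i=5: a=1 ⇒ p=194, q=11
i=6: a=6 ⇒ p=1305, q=74
i=7: a=3 ⇒ p=4109, q=233
…
i=9: a=3 ⇒ p=217583, q=12338
i=10: a=6 ⇒ p=1376656, q=78063
i=11: a=1 ⇒ p=1594239, q=90401
i=12: a=2 ⇒ p=4565134, q=258865
i=13: a=1 ⇒ p=6159373, q=349266
i=14: a=1 ⇒ p=10724507, q=608131
i=15: a=1 ⇒ p=16883880, q=957397
→ (16883880, 957397).  Check: 16883880²=285065403854400, 311·957397²=285065403854399, difference 1.

16883880 957397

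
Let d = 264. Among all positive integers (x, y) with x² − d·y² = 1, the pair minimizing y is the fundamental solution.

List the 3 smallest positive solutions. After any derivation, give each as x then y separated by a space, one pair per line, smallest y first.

65 4
8449 520
1098305 67596

[16; 4,32] for √264; ℓ=2 ⇒ convergent index 1
a_0=16:  p_0=16·1+0=16,  q_0=16·0+1=1
a_1=4:  p_1=4·16+1=65,  q_1=4·1+0=4
fundamental: x₁=65, y₁=4  (since 4225 − 264·16 = 1)
(x_2, y_2) = (65·65 + 264·4·4, 65·4 + 4·65) = (8449, 520)
(x_3, y_3) = (65·8449 + 264·4·520, 65·520 + 4·8449) = (1098305, 67596)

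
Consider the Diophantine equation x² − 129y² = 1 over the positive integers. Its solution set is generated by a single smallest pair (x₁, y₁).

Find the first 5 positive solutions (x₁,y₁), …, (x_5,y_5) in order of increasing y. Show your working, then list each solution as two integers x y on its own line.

√129 → a₀=11, period (2,1,3,1,6,1,3,1,2,22); ℓ=10 even so k=9
k=0  a_k=11  p_k/q_k = 11/1
k=1  a_k=2  p_k/q_k = 23/2
…
k=3  a_k=3  p_k/q_k = 125/11
k=4  a_k=1  p_k/q_k = 159/14
k=5  a_k=6  p_k/q_k = 1079/95
k=6  a_k=1  p_k/q_k = 1238/109
…
k=8  a_k=1  p_k/q_k = 6031/531
k=9  a_k=2  p_k/q_k = 16855/1484
(x₁, y₁) = (16855, 1484);  16855² − 129·1484² = 1 ✓
k=2:  x_2 = 16855·16855+129·1484·1484 = 568182049,  y_2 = 16855·1484+1484·16855 = 50025640
k=3:  x_3 = 16855·568182049+129·1484·50025640 = 19153416854935,  y_3 = 16855·50025640+1484·568182049 = 1686364322916
k=4:  x_4 = 16855·19153416854935+129·1484·1686364322916 = 645661681611676801,  y_4 = 16855·1686364322916+1484·19153416854935 = 56847341275472720
k=5:  x_5 = 16855·645661681611676801+129·1484·56847341275472720 = 21765255267976208106775,  y_5 = 16855·56847341275472720+1484·645661681611676801 = 1916323872709821068284

16855 1484
568182049 50025640
19153416854935 1686364322916
645661681611676801 56847341275472720
21765255267976208106775 1916323872709821068284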